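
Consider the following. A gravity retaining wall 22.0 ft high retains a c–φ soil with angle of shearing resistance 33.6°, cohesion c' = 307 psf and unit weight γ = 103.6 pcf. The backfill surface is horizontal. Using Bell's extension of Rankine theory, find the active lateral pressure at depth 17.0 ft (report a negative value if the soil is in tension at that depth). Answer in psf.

177 psf

K_a = (1 − sin φ)/(1 + sin φ) = 0.2875.
σ_a = K_a γ z − 2c√K_a = 0.2875×103.6×17.0 − 2×307×0.5362 = 177.1 psf.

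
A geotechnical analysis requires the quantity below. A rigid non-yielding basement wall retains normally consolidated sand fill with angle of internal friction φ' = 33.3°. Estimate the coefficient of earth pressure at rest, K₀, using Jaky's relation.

0.451

K₀ = 1 − sin φ' = 1 − sin 33.3° = 0.4510.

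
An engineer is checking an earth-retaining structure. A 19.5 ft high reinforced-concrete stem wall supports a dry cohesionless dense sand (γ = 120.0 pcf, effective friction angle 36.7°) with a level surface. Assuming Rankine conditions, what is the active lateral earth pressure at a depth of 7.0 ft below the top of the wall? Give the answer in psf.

K_a = (1 − sin φ)/(1 + sin φ) = 0.2519.
σ_h = K_a γ z = 0.2519 × 120.0 × 7.0 = 211.6 psf.

212 psf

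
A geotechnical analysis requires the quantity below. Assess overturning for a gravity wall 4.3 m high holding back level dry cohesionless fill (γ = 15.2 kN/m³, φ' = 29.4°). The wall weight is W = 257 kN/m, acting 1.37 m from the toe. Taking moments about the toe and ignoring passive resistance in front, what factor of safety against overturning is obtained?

5.12

K_a = tan²(45° − 29.4°/2) = 0.3415.
P_a = ½K_aγH² = 0.5×0.3415×15.2×4.3² = 47.98 kN/m, acting at H/3 = 1.433 m above the base.
Overturning moment M_o = P_a × H/3 = 47.98 × 1.433 = 68.78.
Resisting moment M_r = W × 1.37 = 257 × 1.37 = 352.1.
FS_overturning = M_r/M_o = 352.1/68.78 = 5.119.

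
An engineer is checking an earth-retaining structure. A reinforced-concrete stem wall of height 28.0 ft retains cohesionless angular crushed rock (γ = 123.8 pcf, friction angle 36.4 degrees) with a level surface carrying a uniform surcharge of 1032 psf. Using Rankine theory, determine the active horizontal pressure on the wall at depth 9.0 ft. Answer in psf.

548 psf

K_a = (1 − sin φ)/(1 + sin φ) = 0.2552.
σ_v = γz + q = 123.8 × 9.0 + 1032 = 2146 psf.
σ_h = K_a σ_v = 0.2552 × 2146 = 547.6 psf.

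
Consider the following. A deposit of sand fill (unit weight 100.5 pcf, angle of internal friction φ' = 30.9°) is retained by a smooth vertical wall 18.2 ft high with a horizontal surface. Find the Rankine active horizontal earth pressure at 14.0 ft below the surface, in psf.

K_a = (1 − sin φ)/(1 + sin φ) = 0.3214.
σ_h = K_a γ z = 0.3214 × 100.5 × 14.0 = 452.2 psf.

452 psf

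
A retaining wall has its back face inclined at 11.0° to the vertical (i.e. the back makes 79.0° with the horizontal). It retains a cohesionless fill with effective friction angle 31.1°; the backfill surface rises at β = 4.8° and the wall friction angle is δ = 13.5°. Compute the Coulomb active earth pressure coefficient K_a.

0.400

K_a = sin²(α+φ) / [sin²α · sin(α−δ) · (1 + √{sin(φ+δ)sin(φ−β) / (sin(α−δ)sin(α+β))})²].
With α = 79.0°, φ = 31.1°, δ = 13.5°, β = 4.8°: K_a = 0.3996.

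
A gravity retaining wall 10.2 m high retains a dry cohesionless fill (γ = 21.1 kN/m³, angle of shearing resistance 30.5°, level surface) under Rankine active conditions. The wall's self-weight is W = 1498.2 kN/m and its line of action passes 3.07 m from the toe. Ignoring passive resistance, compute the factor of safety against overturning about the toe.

3.77

K_a = tan²(45° − 30.5°/2) = 0.3267.
P_a = ½K_aγH² = 0.5×0.3267×21.1×10.2² = 358.6 kN/m, acting at H/3 = 3.400 m above the base.
Overturning moment M_o = P_a × H/3 = 358.6 × 3.400 = 1219.
Resisting moment M_r = W × 3.07 = 1498.2 × 3.07 = 4599.
FS_overturning = M_r/M_o = 4599/1219 = 3.773.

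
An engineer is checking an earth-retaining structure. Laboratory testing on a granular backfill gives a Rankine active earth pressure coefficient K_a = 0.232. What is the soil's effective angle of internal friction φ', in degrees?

K_a = tan²(45° − φ/2) ⇒ 45° − φ/2 = arctan(√0.232) = 25.72°.
φ = 2(45° − 25.72°) = 38.56°.

38.6°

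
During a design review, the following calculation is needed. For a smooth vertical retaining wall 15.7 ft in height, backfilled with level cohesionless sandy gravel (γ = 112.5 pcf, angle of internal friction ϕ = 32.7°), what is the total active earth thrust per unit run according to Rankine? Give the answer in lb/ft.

K_a = tan²(45° − φ/2) = 0.2985.
P_a = ½ K_a γ H² = 0.5 × 0.2985 × 112.5 × 15.7² = 4139 lb/ft.

4140 lb/ft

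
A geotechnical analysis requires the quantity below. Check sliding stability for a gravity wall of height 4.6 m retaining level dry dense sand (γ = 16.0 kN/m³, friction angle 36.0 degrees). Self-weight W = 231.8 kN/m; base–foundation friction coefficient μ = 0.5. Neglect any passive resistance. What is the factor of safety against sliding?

2.64

K_a = tan²(45° − 36.0°/2) = 0.2596.
P_a = ½K_aγH² = 0.5×0.2596×16.0×4.6² = 43.95 kN/m, acting at H/3 = 1.533 m above the base.
FS_sliding = μW / P_a = 0.5×231.8 / 43.95 = 2.637.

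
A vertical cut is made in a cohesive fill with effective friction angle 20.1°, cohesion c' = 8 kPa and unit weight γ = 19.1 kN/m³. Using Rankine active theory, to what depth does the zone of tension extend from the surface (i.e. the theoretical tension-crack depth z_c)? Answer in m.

K_a = tan²(45° − 20.1°/2) = 0.4885; √K_a = 0.6989.
The active pressure is zero where K_a γ z = 2c√K_a, so z_c = 2c/(γ√K_a) = 2×8/(19.1×0.6989) = 1.199 m.

1.20 m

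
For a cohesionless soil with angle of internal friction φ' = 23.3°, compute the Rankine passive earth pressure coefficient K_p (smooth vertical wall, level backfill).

2.31

K_p = (1 + sin φ)/(1 − sin φ) = tan²(45° + 23.3°/2) = 2.309.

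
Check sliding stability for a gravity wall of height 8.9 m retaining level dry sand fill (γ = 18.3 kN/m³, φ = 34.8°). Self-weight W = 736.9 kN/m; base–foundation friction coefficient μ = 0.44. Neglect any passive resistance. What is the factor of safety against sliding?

K_a = tan²(45° − 34.8°/2) = 0.2733.
P_a = ½K_aγH² = 0.5×0.2733×18.3×8.9² = 198.1 kN/m, acting at H/3 = 2.967 m above the base.
FS_sliding = μW / P_a = 0.44×736.9 / 198.1 = 1.637.

1.64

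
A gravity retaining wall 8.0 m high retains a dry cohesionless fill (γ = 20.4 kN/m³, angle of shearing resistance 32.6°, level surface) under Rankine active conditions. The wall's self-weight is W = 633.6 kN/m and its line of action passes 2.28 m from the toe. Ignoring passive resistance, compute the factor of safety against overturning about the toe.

K_a = tan²(45° − 32.6°/2) = 0.2997.
P_a = ½K_aγH² = 0.5×0.2997×20.4×8.0² = 195.7 kN/m, acting at H/3 = 2.667 m above the base.
Overturning moment M_o = P_a × H/3 = 195.7 × 2.667 = 521.8.
Resisting moment M_r = W × 2.28 = 633.6 × 2.28 = 1445.
FS_overturning = M_r/M_o = 1445/521.8 = 2.769.

2.77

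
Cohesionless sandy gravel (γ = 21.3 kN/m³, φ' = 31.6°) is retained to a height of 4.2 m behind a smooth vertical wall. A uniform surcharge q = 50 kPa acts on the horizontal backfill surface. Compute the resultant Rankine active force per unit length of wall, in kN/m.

124 kN/m

K_a = tan²(45° − φ/2) = 0.3123.
Soil triangle: ½ K_a γ H² = 0.5×0.3123×21.3×4.2² = 58.68 kN/m.
Surcharge rectangle: K_a q H = 0.3123×50×4.2 = 65.59 kN/m.
Total = 58.68 + 65.59 = 124.3 kN/m.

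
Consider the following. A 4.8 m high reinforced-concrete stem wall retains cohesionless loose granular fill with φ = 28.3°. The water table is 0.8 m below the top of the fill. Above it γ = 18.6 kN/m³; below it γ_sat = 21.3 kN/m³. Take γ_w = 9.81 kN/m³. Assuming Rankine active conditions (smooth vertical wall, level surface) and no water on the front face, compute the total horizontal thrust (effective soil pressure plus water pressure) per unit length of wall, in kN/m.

K_a = tan²(45° − φ/2) = 0.3568.
γ' = 21.3 − 9.81 = 11.49 kN/m³. Depth below WT = 4.0 m.
σ'_h at WT = K_a γ d_w = 5.309 kPa; at base = 5.309 + K_a γ' × 4.0 = 21.71 kPa.
P₁ (0–0.8 m) = ½×5.309×0.8 = 2.124. P₂ (0.8–4.8 m) = ½(5.309+21.71)×4.0 = 54.03.
P_w = ½ γ_w h₂² = 0.5×9.81×4.0² = 78.48. Total = 2.124+54.03+78.48 = 134.6 kN/m.

135 kN/m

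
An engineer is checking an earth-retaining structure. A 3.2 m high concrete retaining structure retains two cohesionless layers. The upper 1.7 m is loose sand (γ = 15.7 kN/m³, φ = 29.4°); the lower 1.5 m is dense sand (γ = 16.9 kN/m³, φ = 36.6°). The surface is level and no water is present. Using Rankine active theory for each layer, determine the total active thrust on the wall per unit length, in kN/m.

22.7 kN/m

K_a1 = tan²(45°−29.4°/2) = 0.3415; K_a2 = tan²(45°−36.6°/2) = 0.2530.
Layer 1: σ at base = K_a1 γ₁ h₁ = 9.114 kPa; P₁ = ½×9.114×1.7 = 7.747.
Layer 2: σ_v at top = γ₁h₁ = 26.69; σ_h top = K_a2×26.69 = 6.751; σ_h base = K_a2×(26.69+16.9×1.5) = 13.16.
P₂ = ½(6.751+13.16)×1.5 = 14.94. Total P_a = 7.747+14.94 = 22.68 kN/m.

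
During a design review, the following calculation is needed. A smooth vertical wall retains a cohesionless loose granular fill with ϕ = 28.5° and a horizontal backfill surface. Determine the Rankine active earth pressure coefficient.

0.354

K_a = tan²(45° − φ/2) = tan²(30.75°) = 0.3540.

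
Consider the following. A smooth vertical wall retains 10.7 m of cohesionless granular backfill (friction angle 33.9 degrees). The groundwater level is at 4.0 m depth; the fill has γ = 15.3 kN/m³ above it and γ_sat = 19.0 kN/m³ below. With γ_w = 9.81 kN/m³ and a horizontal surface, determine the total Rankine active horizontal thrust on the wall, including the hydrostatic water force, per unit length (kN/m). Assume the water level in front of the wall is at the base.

K_a = tan²(45° − φ/2) = 0.2839.
γ' = 19.0 − 9.81 = 9.190 kN/m³. Depth below WT = 6.7 m.
σ'_h at WT = K_a γ d_w = 17.38 kPa; at base = 17.38 + K_a γ' × 6.7 = 34.86 kPa.
P₁ (0–4.0 m) = ½×17.38×4.0 = 34.75. P₂ (4.0–10.7 m) = ½(17.38+34.86)×6.7 = 175.0.
P_w = ½ γ_w h₂² = 0.5×9.81×6.7² = 220.2. Total = 34.75+175.0+220.2 = 429.9 kN/m.

430 kN/m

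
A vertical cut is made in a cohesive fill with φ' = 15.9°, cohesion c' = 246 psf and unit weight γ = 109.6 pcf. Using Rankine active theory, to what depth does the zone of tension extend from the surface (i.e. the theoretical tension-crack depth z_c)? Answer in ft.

K_a = tan²(45° − 15.9°/2) = 0.5699; √K_a = 0.7549.
The active pressure is zero where K_a γ z = 2c√K_a, so z_c = 2c/(γ√K_a) = 2×246/(109.6×0.7549) = 5.946 ft.

5.95 ft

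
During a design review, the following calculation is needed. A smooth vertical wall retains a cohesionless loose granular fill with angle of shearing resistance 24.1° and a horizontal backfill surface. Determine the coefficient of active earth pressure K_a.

K_a = tan²(45° − φ/2) = tan²(32.95°) = 0.4201.

0.420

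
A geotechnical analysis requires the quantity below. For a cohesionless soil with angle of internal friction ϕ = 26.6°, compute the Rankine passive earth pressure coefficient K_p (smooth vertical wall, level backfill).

K_p = (1 + sin φ)/(1 − sin φ) = tan²(45° + 26.6°/2) = 2.622.

2.62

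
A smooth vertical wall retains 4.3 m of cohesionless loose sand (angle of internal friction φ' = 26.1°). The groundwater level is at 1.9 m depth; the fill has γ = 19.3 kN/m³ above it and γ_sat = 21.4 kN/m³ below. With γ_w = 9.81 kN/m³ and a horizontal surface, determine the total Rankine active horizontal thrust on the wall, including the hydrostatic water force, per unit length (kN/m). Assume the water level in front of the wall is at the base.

K_a = tan²(45° − φ/2) = 0.3889.
γ' = 21.4 − 9.81 = 11.59 kN/m³. Depth below WT = 2.4 m.
σ'_h at WT = K_a γ d_w = 14.26 kPa; at base = 14.26 + K_a γ' × 2.4 = 25.08 kPa.
P₁ (0–1.9 m) = ½×14.26×1.9 = 13.55. P₂ (1.9–4.3 m) = ½(14.26+25.08)×2.4 = 47.21.
P_w = ½ γ_w h₂² = 0.5×9.81×2.4² = 28.25. Total = 13.55+47.21+28.25 = 89.02 kN/m.

89.0 kN/m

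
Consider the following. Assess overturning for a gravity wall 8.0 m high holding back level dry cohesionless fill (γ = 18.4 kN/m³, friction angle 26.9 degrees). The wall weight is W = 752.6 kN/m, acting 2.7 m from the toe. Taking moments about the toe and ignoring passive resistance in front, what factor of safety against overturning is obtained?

K_a = tan²(45° − 26.9°/2) = 0.3770.
P_a = ½K_aγH² = 0.5×0.3770×18.4×8.0² = 222.0 kN/m, acting at H/3 = 2.667 m above the base.
Overturning moment M_o = P_a × H/3 = 222.0 × 2.667 = 591.9.
Resisting moment M_r = W × 2.7 = 752.6 × 2.7 = 2032.
FS_overturning = M_r/M_o = 2032/591.9 = 3.433.

3.43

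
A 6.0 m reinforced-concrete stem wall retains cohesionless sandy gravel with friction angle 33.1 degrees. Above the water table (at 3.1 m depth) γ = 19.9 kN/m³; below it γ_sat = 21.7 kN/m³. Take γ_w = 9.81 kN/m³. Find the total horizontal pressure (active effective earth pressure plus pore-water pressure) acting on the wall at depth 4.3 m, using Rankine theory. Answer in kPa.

K_a = (1 − sin φ)/(1 + sin φ) = 0.2936.
γ' = 21.7 − 9.81 = 11.89 kN/m³.
Effective vertical stress at 4.3 m: σ'_v = 19.9×3.1 + 11.89×1.20 = 75.96 kPa.
σ'_h = K_a σ'_v = 0.2936 × 75.96 = 22.30 kPa; u = γ_w × 1.20 = 11.77 kPa.
Total σ_h = 22.30 + 11.77 = 34.07 kPa.

34.1 kPa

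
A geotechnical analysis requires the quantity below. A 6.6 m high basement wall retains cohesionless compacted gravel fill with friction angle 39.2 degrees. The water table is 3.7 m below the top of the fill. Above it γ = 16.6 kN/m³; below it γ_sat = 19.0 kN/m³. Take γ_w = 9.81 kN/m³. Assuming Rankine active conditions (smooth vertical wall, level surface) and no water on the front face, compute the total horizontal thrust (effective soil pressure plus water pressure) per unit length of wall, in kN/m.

K_a = tan²(45° − φ/2) = 0.2255.
γ' = 19.0 − 9.81 = 9.190 kN/m³. Depth below WT = 2.9 m.
σ'_h at WT = K_a γ d_w = 13.85 kPa; at base = 13.85 + K_a γ' × 2.9 = 19.86 kPa.
P₁ (0–3.7 m) = ½×13.85×3.7 = 25.62. P₂ (3.7–6.6 m) = ½(13.85+19.86)×2.9 = 48.87.
P_w = ½ γ_w h₂² = 0.5×9.81×2.9² = 41.25. Total = 25.62+48.87+41.25 = 115.7 kN/m.

116 kN/m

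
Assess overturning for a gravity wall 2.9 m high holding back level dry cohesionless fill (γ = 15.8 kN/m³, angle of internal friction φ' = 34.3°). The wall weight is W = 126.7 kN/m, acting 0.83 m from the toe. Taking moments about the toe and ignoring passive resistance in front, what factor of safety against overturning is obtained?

5.87

K_a = tan²(45° − 34.3°/2) = 0.2792.
P_a = ½K_aγH² = 0.5×0.2792×15.8×2.9² = 18.55 kN/m, acting at H/3 = 0.9667 m above the base.
Overturning moment M_o = P_a × H/3 = 18.55 × 0.9667 = 17.93.
Resisting moment M_r = W × 0.83 = 126.7 × 0.83 = 105.2.
FS_overturning = M_r/M_o = 105.2/17.93 = 5.865.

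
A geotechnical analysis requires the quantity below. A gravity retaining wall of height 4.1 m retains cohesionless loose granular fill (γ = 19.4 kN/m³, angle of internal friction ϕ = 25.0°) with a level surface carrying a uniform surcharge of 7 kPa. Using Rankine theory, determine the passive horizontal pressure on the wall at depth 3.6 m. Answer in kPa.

K_p = (1 + sin φ)/(1 − sin φ) = 2.464.
σ_v = γz + q = 19.4 × 3.6 + 7 = 76.84 kPa.
σ_h = K_p σ_v = 2.464 × 76.84 = 189.3 kPa.

189 kPa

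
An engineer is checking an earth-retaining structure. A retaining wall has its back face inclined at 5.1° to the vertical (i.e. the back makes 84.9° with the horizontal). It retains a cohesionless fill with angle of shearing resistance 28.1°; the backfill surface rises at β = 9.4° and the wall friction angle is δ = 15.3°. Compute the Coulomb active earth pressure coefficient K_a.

0.413

K_a = sin²(α+φ) / [sin²α · sin(α−δ) · (1 + √{sin(φ+δ)sin(φ−β) / (sin(α−δ)sin(α+β))})²].
With α = 84.9°, φ = 28.1°, δ = 15.3°, β = 9.4°: K_a = 0.4129.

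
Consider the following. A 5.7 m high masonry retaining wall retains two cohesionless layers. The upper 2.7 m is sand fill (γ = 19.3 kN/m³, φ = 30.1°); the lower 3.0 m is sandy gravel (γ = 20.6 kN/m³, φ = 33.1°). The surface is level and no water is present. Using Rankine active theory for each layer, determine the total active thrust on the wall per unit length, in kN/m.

96.5 kN/m

K_a1 = tan²(45°−30.1°/2) = 0.3320; K_a2 = tan²(45°−33.1°/2) = 0.2936.
Layer 1: σ at base = K_a1 γ₁ h₁ = 17.30 kPa; P₁ = ½×17.30×2.7 = 23.36.
Layer 2: σ_v at top = γ₁h₁ = 52.11; σ_h top = K_a2×52.11 = 15.30; σ_h base = K_a2×(52.11+20.6×3.0) = 33.44.
P₂ = ½(15.30+33.44)×3.0 = 73.11. Total P_a = 23.36+73.11 = 96.46 kN/m.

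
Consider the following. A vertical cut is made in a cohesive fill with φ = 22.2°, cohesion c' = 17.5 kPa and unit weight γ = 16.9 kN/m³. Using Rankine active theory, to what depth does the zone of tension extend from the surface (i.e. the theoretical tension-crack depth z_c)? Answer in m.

K_a = tan²(45° − 22.2°/2) = 0.4515; √K_a = 0.6720.
The active pressure is zero where K_a γ z = 2c√K_a, so z_c = 2c/(γ√K_a) = 2×17.5/(16.9×0.6720) = 3.082 m.

3.08 m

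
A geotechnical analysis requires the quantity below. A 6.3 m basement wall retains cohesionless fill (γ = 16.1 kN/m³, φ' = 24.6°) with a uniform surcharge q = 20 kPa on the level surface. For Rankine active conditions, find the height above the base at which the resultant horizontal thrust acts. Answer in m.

2.40 m

K_a = 0.4121.
Triangular part P₁ = ½K_aγH² = 131.7 at H/3 = 2.100 m; rectangular part P₂ = K_a q H = 51.93 at H/2 = 3.150 m.
ȳ = (P₁·2.100 + P₂·3.150)/(P₁+P₂) = 2.397 m.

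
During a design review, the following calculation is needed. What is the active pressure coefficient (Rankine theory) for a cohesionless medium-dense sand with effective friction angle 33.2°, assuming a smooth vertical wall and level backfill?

0.292

K_a = tan²(45° − φ/2) = tan²(28.40°) = 0.2924.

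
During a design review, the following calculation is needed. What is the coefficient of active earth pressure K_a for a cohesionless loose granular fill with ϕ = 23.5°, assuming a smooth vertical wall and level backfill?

0.430

K_a = tan²(45° − φ/2) = tan²(33.25°) = 0.4298.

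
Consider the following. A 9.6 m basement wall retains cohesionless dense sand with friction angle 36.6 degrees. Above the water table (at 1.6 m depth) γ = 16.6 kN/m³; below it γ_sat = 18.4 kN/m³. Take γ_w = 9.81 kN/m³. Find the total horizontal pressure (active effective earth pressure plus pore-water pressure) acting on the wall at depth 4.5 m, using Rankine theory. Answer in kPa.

K_a = (1 − sin φ)/(1 + sin φ) = 0.2530.
γ' = 18.4 − 9.81 = 8.590 kN/m³.
Effective vertical stress at 4.5 m: σ'_v = 16.6×1.6 + 8.590×2.90 = 51.47 kPa.
σ'_h = K_a σ'_v = 0.2530 × 51.47 = 13.02 kPa; u = γ_w × 2.90 = 28.45 kPa.
Total σ_h = 13.02 + 28.45 = 41.47 kPa.

41.5 kPa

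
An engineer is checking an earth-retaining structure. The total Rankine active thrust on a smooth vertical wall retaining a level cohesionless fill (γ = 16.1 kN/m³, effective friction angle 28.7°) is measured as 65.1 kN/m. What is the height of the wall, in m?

4.80 m

K_a = 0.3511. P_a = ½ K_a γ H² ⇒ H = √(2P_a/(K_a γ)).
H = √(2×65.1/(0.3511×16.1)) = 4.799 m.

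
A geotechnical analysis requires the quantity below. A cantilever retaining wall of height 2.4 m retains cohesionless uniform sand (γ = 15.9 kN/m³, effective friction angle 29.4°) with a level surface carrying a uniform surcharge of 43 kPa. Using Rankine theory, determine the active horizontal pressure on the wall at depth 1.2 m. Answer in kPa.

21.2 kPa

K_a = (1 − sin φ)/(1 + sin φ) = 0.3415.
σ_v = γz + q = 15.9 × 1.2 + 43 = 62.08 kPa.
σ_h = K_a σ_v = 0.3415 × 62.08 = 21.20 kPa.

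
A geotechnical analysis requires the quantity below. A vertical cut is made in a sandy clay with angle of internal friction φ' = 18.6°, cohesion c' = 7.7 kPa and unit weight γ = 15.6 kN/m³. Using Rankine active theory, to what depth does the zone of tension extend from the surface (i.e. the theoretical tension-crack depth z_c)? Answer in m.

K_a = tan²(45° − 18.6°/2) = 0.5163; √K_a = 0.7186.
The active pressure is zero where K_a γ z = 2c√K_a, so z_c = 2c/(γ√K_a) = 2×7.7/(15.6×0.7186) = 1.374 m.

1.37 m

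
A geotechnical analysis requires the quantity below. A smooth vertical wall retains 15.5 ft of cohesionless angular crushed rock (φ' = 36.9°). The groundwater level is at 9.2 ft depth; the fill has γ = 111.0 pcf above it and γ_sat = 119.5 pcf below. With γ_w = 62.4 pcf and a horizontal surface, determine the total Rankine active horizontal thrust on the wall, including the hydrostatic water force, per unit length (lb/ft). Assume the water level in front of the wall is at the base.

4300 lb/ft

K_a = tan²(45° − φ/2) = 0.2497.
γ' = 119.5 − 62.4 = 57.10 pcf. Depth below WT = 6.3 ft.
σ'_h at WT = K_a γ d_w = 255.0 psf; at base = 255.0 + K_a γ' × 6.3 = 344.8 psf.
P₁ (0–9.2 ft) = ½×255.0×9.2 = 1173. P₂ (9.2–15.5 ft) = ½(255.0+344.8)×6.3 = 1889.
P_w = ½ γ_w h₂² = 0.5×62.4×6.3² = 1238. Total = 1173+1889+1238 = 4300 lb/ft.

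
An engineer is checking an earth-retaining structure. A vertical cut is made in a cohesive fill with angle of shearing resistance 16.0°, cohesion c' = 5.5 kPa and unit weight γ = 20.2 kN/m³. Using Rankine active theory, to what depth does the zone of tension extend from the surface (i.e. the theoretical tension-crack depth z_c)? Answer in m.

K_a = tan²(45° − 16.0°/2) = 0.5678; √K_a = 0.7536.
The active pressure is zero where K_a γ z = 2c√K_a, so z_c = 2c/(γ√K_a) = 2×5.5/(20.2×0.7536) = 0.7226 m.

0.723 m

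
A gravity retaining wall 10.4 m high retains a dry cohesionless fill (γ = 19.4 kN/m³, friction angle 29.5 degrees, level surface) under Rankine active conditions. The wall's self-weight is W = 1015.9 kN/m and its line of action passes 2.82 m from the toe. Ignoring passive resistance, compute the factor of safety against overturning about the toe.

K_a = tan²(45° − 29.5°/2) = 0.3401.
P_a = ½K_aγH² = 0.5×0.3401×19.4×10.4² = 356.8 kN/m, acting at H/3 = 3.467 m above the base.
Overturning moment M_o = P_a × H/3 = 356.8 × 3.467 = 1237.
Resisting moment M_r = W × 2.82 = 1015.9 × 2.82 = 2865.
FS_overturning = M_r/M_o = 2865/1237 = 2.316.

2.32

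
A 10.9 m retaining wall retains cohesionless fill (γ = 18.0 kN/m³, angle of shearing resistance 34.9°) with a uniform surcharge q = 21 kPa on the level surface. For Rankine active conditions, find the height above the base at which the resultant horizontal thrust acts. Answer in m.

3.95 m

K_a = 0.2721.
Triangular part P₁ = ½K_aγH² = 291.0 at H/3 = 3.633 m; rectangular part P₂ = K_a q H = 62.29 at H/2 = 5.450 m.
ȳ = (P₁·3.633 + P₂·5.450)/(P₁+P₂) = 3.954 m.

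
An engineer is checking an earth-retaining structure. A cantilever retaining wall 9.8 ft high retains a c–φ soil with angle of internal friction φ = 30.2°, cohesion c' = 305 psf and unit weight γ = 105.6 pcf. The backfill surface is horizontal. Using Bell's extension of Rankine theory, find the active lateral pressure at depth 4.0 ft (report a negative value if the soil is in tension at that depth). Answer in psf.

K_a = (1 − sin φ)/(1 + sin φ) = 0.3307.
σ_a = K_a γ z − 2c√K_a = 0.3307×105.6×4.0 − 2×305×0.5750 = -211.1 psf.

-211 psf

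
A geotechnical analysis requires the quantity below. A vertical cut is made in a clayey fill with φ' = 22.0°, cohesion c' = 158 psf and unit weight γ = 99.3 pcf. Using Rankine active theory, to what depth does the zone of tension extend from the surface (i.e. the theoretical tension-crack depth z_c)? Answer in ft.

4.72 ft

K_a = tan²(45° − 22.0°/2) = 0.4550; √K_a = 0.6745.
The active pressure is zero where K_a γ z = 2c√K_a, so z_c = 2c/(γ√K_a) = 2×158/(99.3×0.6745) = 4.718 ft.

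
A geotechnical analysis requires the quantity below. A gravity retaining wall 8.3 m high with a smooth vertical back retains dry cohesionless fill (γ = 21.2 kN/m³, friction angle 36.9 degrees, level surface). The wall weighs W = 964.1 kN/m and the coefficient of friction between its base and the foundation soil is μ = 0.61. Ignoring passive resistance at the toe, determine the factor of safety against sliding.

3.23

K_a = tan²(45° − 36.9°/2) = 0.2497.
P_a = ½K_aγH² = 0.5×0.2497×21.2×8.3² = 182.3 kN/m, acting at H/3 = 2.767 m above the base.
FS_sliding = μW / P_a = 0.61×964.1 / 182.3 = 3.226.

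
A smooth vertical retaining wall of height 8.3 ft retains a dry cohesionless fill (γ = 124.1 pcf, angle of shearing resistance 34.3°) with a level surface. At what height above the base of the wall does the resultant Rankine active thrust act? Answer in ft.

2.77 ft

K_a = 0.2792.
The pressure distribution is triangular, so the resultant acts at H/3 above the base = 8.3/3 = 2.767 ft.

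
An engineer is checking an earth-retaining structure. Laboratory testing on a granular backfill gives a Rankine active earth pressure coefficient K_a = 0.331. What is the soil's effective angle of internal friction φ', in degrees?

K_a = tan²(45° − φ/2) ⇒ 45° − φ/2 = arctan(√0.331) = 29.91°.
φ = 2(45° − 29.91°) = 30.17°.

30.2°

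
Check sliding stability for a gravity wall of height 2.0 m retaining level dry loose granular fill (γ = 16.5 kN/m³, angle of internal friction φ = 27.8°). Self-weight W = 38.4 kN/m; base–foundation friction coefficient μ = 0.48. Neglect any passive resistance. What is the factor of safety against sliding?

1.53

K_a = tan²(45° − 27.8°/2) = 0.3639.
P_a = ½K_aγH² = 0.5×0.3639×16.5×2.0² = 12.01 kN/m, acting at H/3 = 0.6667 m above the base.
FS_sliding = μW / P_a = 0.48×38.4 / 12.01 = 1.535.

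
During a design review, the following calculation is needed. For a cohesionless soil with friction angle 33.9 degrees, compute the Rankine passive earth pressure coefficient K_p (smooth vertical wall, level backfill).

K_p = (1 + sin φ)/(1 − sin φ) = tan²(45° + 33.9°/2) = 3.522.

3.52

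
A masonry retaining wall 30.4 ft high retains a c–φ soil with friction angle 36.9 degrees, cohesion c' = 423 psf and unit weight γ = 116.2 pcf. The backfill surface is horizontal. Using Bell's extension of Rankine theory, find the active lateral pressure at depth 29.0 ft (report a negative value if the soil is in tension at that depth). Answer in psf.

419 psf

K_a = (1 − sin φ)/(1 + sin φ) = 0.2497.
σ_a = K_a γ z − 2c√K_a = 0.2497×116.2×29.0 − 2×423×0.4997 = 418.6 psf.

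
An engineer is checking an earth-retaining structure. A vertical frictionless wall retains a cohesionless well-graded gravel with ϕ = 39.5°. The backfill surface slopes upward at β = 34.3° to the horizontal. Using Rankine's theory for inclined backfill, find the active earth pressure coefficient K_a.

0.391

K_a = cos β · (cos β − √(cos²β − cos²φ)) / (cos β + √(cos²β − cos²φ)).
cos β = 0.8261, cos φ = 0.7716, √(cos²β − cos²φ) = 0.2950.
K_a = 0.8261 × (0.8261 − 0.2950)/(0.8261 + 0.2950) = 0.3913.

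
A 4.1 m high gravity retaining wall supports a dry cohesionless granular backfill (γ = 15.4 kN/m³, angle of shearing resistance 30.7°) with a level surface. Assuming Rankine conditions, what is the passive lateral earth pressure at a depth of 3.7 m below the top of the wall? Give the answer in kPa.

K_p = (1 + sin φ)/(1 − sin φ) = 3.086.
σ_h = K_p γ z = 3.086 × 15.4 × 3.7 = 175.8 kPa.

176 kPa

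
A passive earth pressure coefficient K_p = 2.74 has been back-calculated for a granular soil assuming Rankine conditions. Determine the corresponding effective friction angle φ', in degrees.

K_p = (1+sin φ)/(1−sin φ) ⇒ sin φ = (K_p − 1)/(K_p + 1) = 0.4652.
φ = arcsin(0.4652) = 27.73°.

27.7°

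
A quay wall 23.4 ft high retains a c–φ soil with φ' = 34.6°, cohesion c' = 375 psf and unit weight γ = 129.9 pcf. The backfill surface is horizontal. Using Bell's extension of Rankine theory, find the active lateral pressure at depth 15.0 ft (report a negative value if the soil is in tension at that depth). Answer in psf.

143 psf

K_a = (1 − sin φ)/(1 + sin φ) = 0.2756.
σ_a = K_a γ z − 2c√K_a = 0.2756×129.9×15.0 − 2×375×0.5250 = 143.3 psf.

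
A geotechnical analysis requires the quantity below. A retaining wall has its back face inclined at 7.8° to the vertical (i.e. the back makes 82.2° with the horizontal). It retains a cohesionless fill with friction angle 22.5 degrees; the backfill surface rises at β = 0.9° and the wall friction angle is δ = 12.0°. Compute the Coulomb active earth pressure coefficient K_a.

0.467

K_a = sin²(α+φ) / [sin²α · sin(α−δ) · (1 + √{sin(φ+δ)sin(φ−β) / (sin(α−δ)sin(α+β))})²].
With α = 82.2°, φ = 22.5°, δ = 12.0°, β = 0.9°: K_a = 0.4672.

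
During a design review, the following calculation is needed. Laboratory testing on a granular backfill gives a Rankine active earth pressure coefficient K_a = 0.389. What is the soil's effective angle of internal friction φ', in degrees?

K_a = tan²(45° − φ/2) ⇒ 45° − φ/2 = arctan(√0.389) = 31.95°.
φ = 2(45° − 31.95°) = 26.10°.

26.1°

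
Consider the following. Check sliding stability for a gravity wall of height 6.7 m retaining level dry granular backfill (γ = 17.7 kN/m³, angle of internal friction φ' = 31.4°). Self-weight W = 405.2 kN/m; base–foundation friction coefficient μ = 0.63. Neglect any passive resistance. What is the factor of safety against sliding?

K_a = tan²(45° − 31.4°/2) = 0.3149.
P_a = ½K_aγH² = 0.5×0.3149×17.7×6.7² = 125.1 kN/m, acting at H/3 = 2.233 m above the base.
FS_sliding = μW / P_a = 0.63×405.2 / 125.1 = 2.040.

2.04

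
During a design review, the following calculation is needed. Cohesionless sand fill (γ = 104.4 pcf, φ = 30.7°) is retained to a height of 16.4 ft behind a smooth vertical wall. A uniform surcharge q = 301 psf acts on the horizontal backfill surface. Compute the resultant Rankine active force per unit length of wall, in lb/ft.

K_a = tan²(45° − φ/2) = 0.3240.
Soil triangle: ½ K_a γ H² = 0.5×0.3240×104.4×16.4² = 4549 lb/ft.
Surcharge rectangle: K_a q H = 0.3240×301×16.4 = 1600 lb/ft.
Total = 4549 + 1600 = 6149 lb/ft.

6150 lb/ft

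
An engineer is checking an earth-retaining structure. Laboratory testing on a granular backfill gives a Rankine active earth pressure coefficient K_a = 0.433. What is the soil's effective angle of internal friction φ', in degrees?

K_a = tan²(45° − φ/2) ⇒ 45° − φ/2 = arctan(√0.433) = 33.35°.
φ = 2(45° − 33.35°) = 23.31°.

23.3°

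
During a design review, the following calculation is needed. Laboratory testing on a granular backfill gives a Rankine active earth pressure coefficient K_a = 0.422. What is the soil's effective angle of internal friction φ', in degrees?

K_a = tan²(45° − φ/2) ⇒ 45° − φ/2 = arctan(√0.422) = 33.01°.
φ = 2(45° − 33.01°) = 23.98°.

24.0°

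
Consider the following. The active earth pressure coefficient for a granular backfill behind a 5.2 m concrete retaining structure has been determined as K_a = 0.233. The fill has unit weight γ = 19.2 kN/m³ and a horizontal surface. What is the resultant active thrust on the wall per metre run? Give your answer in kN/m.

60.5 kN/m

P = ½ K_a γ H² = 0.5 × 0.233 × 19.2 × 5.2² = 60.48 kN/m.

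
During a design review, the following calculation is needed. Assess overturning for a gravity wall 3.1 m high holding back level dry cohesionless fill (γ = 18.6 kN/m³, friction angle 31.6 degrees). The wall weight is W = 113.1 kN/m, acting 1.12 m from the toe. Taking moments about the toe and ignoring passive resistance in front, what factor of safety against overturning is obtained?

4.39

K_a = tan²(45° − 31.6°/2) = 0.3123.
P_a = ½K_aγH² = 0.5×0.3123×18.6×3.1² = 27.92 kN/m, acting at H/3 = 1.033 m above the base.
Overturning moment M_o = P_a × H/3 = 27.92 × 1.033 = 28.85.
Resisting moment M_r = W × 1.12 = 113.1 × 1.12 = 126.7.
FS_overturning = M_r/M_o = 126.7/28.85 = 4.391.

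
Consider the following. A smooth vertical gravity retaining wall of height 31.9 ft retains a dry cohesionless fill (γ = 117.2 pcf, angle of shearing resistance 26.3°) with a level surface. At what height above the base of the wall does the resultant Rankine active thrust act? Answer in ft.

10.6 ft

K_a = 0.3859.
The pressure distribution is triangular, so the resultant acts at H/3 above the base = 31.9/3 = 10.63 ft.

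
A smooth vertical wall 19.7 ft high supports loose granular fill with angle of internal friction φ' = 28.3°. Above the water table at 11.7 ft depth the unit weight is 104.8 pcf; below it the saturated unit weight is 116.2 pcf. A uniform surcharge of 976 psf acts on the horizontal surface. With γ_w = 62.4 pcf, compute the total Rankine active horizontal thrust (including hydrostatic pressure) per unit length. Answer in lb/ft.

15500 lb/ft

K_a = tan²(45° − φ/2) = 0.3568.
γ' = 116.2 − 62.4 = 53.80 pcf. h₂ = H − d_w = 8.0 ft.
σ'_h: at surface K_a·q = 348.2; at WT K_a(q+γd_w) = 785.7; at base K_a(q+γd_w+γ'h₂) = 939.2 psf.
P₁ = ½(348.2+785.7)×11.7 = 6633; P₂ = ½(785.7+939.2)×8.0 = 6900; P_w = ½γ_w h₂² = 1997.
Total = 6633+6900+1997 = 15530 lb/ft.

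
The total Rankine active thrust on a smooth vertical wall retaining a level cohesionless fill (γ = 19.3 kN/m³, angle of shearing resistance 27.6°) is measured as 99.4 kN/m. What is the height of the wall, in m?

5.30 m

K_a = 0.3668. P_a = ½ K_a γ H² ⇒ H = √(2P_a/(K_a γ)).
H = √(2×99.4/(0.3668×19.3)) = 5.299 m.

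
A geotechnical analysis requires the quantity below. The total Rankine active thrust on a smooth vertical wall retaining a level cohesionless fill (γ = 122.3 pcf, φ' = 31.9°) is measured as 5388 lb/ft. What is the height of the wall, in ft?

K_a = 0.3085. P_a = ½ K_a γ H² ⇒ H = √(2P_a/(K_a γ)).
H = √(2×5388/(0.3085×122.3)) = 16.90 ft.

16.9 ft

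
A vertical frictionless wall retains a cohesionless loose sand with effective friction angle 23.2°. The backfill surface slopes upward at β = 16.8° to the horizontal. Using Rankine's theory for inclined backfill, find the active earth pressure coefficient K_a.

0.539

K_a = cos β · (cos β − √(cos²β − cos²φ)) / (cos β + √(cos²β − cos²φ)).
cos β = 0.9573, cos φ = 0.9191, √(cos²β − cos²φ) = 0.2677.
K_a = 0.9573 × (0.9573 − 0.2677)/(0.9573 + 0.2677) = 0.5389.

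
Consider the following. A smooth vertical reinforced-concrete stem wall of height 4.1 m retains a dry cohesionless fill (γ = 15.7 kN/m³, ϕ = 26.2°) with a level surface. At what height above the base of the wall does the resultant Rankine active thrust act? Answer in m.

K_a = 0.3874.
The pressure distribution is triangular, so the resultant acts at H/3 above the base = 4.1/3 = 1.367 m.

1.37 m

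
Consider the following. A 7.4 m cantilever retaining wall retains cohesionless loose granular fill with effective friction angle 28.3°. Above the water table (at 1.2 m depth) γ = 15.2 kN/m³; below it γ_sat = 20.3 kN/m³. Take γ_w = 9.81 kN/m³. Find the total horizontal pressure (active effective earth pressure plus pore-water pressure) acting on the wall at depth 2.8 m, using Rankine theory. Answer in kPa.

K_a = (1 − sin φ)/(1 + sin φ) = 0.3568.
γ' = 20.3 − 9.81 = 10.49 kN/m³.
Effective vertical stress at 2.8 m: σ'_v = 15.2×1.2 + 10.49×1.60 = 35.02 kPa.
σ'_h = K_a σ'_v = 0.3568 × 35.02 = 12.50 kPa; u = γ_w × 1.60 = 15.70 kPa.
Total σ_h = 12.50 + 15.70 = 28.19 kPa.

28.2 kPa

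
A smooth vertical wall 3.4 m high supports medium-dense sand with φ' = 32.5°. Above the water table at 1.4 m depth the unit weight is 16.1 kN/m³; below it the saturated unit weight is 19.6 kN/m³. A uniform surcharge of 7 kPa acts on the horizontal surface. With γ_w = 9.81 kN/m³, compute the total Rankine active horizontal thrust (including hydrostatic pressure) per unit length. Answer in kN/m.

K_a = tan²(45° − φ/2) = 0.3010.
γ' = 19.6 − 9.81 = 9.790 kN/m³. h₂ = H − d_w = 2.0 m.
σ'_h: at surface K_a·q = 2.107; at WT K_a(q+γd_w) = 8.891; at base K_a(q+γd_w+γ'h₂) = 14.78 kPa.
P₁ = ½(2.107+8.891)×1.4 = 7.699; P₂ = ½(8.891+14.78)×2.0 = 23.68; P_w = ½γ_w h₂² = 19.62.
Total = 7.699+23.68+19.62 = 50.99 kN/m.

51.0 kN/m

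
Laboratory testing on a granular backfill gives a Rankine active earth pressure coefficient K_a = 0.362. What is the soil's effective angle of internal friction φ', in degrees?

K_a = tan²(45° − φ/2) ⇒ 45° − φ/2 = arctan(√0.362) = 31.03°.
φ = 2(45° − 31.03°) = 27.93°.

27.9°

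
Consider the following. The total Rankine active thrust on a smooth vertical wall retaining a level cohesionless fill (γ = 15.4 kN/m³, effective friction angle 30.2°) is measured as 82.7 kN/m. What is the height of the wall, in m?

K_a = 0.3307. P_a = ½ K_a γ H² ⇒ H = √(2P_a/(K_a γ)).
H = √(2×82.7/(0.3307×15.4)) = 5.699 m.

5.70 m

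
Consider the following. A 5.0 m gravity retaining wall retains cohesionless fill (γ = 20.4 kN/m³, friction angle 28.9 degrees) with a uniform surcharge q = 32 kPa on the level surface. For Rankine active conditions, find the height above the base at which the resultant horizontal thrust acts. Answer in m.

1.99 m

K_a = 0.3484.
Triangular part P₁ = ½K_aγH² = 88.83 at H/3 = 1.667 m; rectangular part P₂ = K_a q H = 55.74 at H/2 = 2.500 m.
ȳ = (P₁·1.667 + P₂·2.500)/(P₁+P₂) = 1.988 m.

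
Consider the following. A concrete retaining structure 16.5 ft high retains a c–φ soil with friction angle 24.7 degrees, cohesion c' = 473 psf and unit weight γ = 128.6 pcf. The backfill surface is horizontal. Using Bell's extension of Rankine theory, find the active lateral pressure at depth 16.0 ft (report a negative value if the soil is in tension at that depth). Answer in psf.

K_a = (1 − sin φ)/(1 + sin φ) = 0.4106.
σ_a = K_a γ z − 2c√K_a = 0.4106×128.6×16.0 − 2×473×0.6408 = 238.6 psf.

239 psf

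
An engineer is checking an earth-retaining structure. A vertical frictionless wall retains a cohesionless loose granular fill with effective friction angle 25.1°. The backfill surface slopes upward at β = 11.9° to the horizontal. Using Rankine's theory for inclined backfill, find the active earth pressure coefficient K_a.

K_a = cos β · (cos β − √(cos²β − cos²φ)) / (cos β + √(cos²β − cos²φ)).
cos β = 0.9785, cos φ = 0.9056, √(cos²β − cos²φ) = 0.3707.
K_a = 0.9785 × (0.9785 − 0.3707)/(0.9785 + 0.3707) = 0.4408.

0.441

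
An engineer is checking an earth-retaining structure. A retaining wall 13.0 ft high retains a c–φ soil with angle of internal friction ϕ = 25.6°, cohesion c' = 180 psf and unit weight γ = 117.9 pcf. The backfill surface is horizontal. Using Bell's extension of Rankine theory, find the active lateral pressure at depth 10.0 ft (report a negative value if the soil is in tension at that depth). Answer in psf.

241 psf

K_a = (1 − sin φ)/(1 + sin φ) = 0.3966.
σ_a = K_a γ z − 2c√K_a = 0.3966×117.9×10.0 − 2×180×0.6297 = 240.8 psf.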